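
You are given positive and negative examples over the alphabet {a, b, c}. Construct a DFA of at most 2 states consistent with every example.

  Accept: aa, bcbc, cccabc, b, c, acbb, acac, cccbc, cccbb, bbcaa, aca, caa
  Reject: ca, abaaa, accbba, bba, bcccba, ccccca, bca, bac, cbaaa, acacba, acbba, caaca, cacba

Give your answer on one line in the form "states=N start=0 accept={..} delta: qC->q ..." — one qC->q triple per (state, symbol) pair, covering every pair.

Fold the examples into a partial DFA from state 0: repeatedly fix the first undefined (state, symbol) met by the shortest-then-alphabetical prefix, trying targets in increasing order and rejecting any under which an Accept and a Reject string meet in one state with the same remainder; add a state when all current targets are rejected. Accepting states are where Accept strings end.
a: 0a undefined. 0a->0: no, aca/ca meet in 0 with "ca" left. Open state 1: 0a->1.
b: 0b undefined. 0b->0: ok.
c: 0c undefined. 0c->0: ok.
aa: 1a undefined. 1a->0: ok.
ab: 1b undefined. 1b->0: ok.
ac: 1c undefined. 1c->0: no, aa/bac meet in 0. 1c->1: ok.
All examples now run through 2 states with every (state, symbol) defined. Accept strings end in {0}, Reject strings end in {1}; accept={0}.

states=2 start=0 accept={0} delta: 0a->1 0b->0 0c->0 1a->0 1b->0 1c->1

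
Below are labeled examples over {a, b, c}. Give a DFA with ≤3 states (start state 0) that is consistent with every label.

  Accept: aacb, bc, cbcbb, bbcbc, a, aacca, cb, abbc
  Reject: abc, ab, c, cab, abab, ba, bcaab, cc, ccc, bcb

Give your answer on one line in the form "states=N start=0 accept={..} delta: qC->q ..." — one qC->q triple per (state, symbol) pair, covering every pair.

states=2 start=0 accept={1} delta: 0a->1 0b->1 0c->0 1a->0 1b->0 1c->1

Grow the machine one transition at a time. Run the examples from 0; the earliest place one falls off (shortest prefix, ties alphabetical) gets sent to the lowest-numbered state that keeps every Accept/Reject pair distinguishable — a pair clashes when both reach the same state with identical unread suffix — and to a fresh state only if none does.
a: 0a undefined. 0a->0: no, bc/abc meet in 0 with "bc" left. Open state 1: 0a->1.
b: 0b undefined. 0b->0: no, bc/c meet in 0 with "c" left. 0b->1: ok.
c: 0c undefined. 0c->0: ok.
aa: 1a undefined. 1a->0: ok.
ab: 1b undefined. 1b->0: ok.
bc: 1c undefined. 1c->0: no, aacb/bcaab meet in 1. 1c->1: ok.
All examples now run through 2 states with every (state, symbol) defined. Accept strings end in {1}, Reject strings end in {0}; accept={1}.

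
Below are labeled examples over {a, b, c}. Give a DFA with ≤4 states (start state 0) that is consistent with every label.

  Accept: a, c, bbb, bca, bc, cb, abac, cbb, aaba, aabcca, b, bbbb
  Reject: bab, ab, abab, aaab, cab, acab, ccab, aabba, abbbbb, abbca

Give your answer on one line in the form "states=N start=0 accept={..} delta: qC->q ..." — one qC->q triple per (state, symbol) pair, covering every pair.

states=4 start=0 accept={0,1} delta: 0a->1 0b->0 0c->0 1a->1 1b->2 1c->0 2a->1 2b->3 2c->0 3a->2 3b->1 3c->3

Grow the machine one transition at a time. Run the examples from 0; the earliest place one falls off (shortest prefix, ties alphabetical) gets sent to the lowest-numbered state that keeps every Accept/Reject pair distinguishable — a pair clashes when both reach the same state with identical unread suffix — and to a fresh state only if none does.
a: 0a undefined. 0a->0: no, b/ab meet in 0 with "b" left. Open state 1: 0a->1.
b: 0b undefined. 0b->0: ok.
c: 0c undefined. 0c->0: ok.
aa: 1a undefined. 1a->0: no, a/aabba meet in 1. 1a->1: ok.
ab: 1b undefined. 1b->0: no, a/aabba meet in 1. 1b->1: no, a/bab meet in 1. Open state 2: 1b->2.
ac: 1c undefined. 1c->0: ok.
aba: 2a undefined. 2a->0: no, c/abab meet in 0. 2a->1: ok.
abb: 2b undefined. 2b->0: no, a/aabba meet in 1. 2b->1: no, a/aabba meet in 1. 2b->2: no, a/aabba meet in 1. Open state 3: 2b->3.
aabc: 2c undefined. 2c->0: ok.
abbb: 3b undefined. 3b->0: no, c/abbbbb meet in 0. 3b->1: ok.
abbc: 3c undefined. 3c->0: no, a/abbca meet in 1. 3c->1: no, a/abbca meet in 1. 3c->2: no, a/abbca meet in 1. 3c->3: ok.
aabba: 3a undefined. 3a->0: no, c/aabba meet in 0. 3a->1: no, a/aabba meet in 1. 3a->2: ok.
All examples now run through 4 states with every (state, symbol) defined. Accept strings end in {0,1}, Reject strings end in {2,3}; accept={0,1}.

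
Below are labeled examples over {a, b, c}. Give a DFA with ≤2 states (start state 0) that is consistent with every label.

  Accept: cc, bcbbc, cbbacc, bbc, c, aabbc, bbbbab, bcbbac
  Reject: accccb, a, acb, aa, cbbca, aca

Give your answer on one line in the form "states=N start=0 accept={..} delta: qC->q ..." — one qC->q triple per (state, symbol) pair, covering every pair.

states=2 start=0 accept={1} delta: 0a->0 0b->1 0c->1 1a->0 1b->0 1c->1

State merging on the prefix tree: take the shortest (then alphabetical) example prefix whose next move is undefined and point that move at state 0, else 1, else 2, ...; a target is out if some Accept/Reject pair would then sit in one state with the same input left (inseparable). If every existing state is out, open a new one.
a: 0a undefined. 0a->0: ok.
b: 0b undefined. 0b->0: no, bbbbab/a meet in 0. Open state 1: 0b->1.
c: 0c undefined. 0c->0: no, cc/a meet in 0. 0c->1: ok.
bb: 1b undefined. 1b->0: ok.
bc: 1c undefined. 1c->0: no, cc/a meet in 0. 1c->1: ok.
aca: 1a undefined. 1a->0: ok.
All examples now run through 2 states with every (state, symbol) defined. Accept strings end in {1}, Reject strings end in {0}; accept={1}.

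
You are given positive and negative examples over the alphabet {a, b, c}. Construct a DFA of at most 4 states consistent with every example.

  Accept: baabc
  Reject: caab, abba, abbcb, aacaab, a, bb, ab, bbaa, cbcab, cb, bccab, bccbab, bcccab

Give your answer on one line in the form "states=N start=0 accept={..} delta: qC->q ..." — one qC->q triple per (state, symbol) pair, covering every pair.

Grow the machine one transition at a time. Run the examples from 0; the earliest place one falls off (shortest prefix, ties alphabetical) gets sent to the lowest-numbered state that keeps every Accept/Reject pair distinguishable — a pair clashes when both reach the same state with identical unread suffix — and to a fresh state only if none does.
a: 0a undefined. 0a->0: ok.
b: 0b undefined. 0b->0: ok.
c: 0c undefined. 0c->0: no, baabc/caab meet in 0. Open state 1: 0c->1.
ca: 1a undefined. 1a->0: ok.
cb: 1b undefined. 1b->0: ok.
bcc: 1c undefined. 1c->0: ok.
All examples now run through 2 states with every (state, symbol) defined. Accept strings end in {1}, Reject strings end in {0}; accept={1}.

states=2 start=0 accept={1} delta: 0a->0 0b->0 0c->1 1a->0 1b->0 1c->0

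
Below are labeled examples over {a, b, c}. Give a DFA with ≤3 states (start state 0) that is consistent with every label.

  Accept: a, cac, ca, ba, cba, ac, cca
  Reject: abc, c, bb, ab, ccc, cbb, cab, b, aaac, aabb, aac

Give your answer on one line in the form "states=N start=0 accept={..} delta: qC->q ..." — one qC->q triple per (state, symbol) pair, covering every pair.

states=3 start=0 accept={1} delta: 0a->1 0b->0 0c->0 1a->2 1b->0 1c->1 2a->0 2b->0 2c->0

Grow the machine one transition at a time. Run the examples from 0; the earliest place one falls off (shortest prefix, ties alphabetical) gets sent to the lowest-numbered state that keeps every Accept/Reject pair distinguishable — a pair clashes when both reach the same state with identical unread suffix — and to a fresh state only if none does.
a: 0a undefined. 0a->0: no, ac/c meet in 0 with "c" left. Open state 1: 0a->1.
b: 0b undefined. 0b->0: ok.
c: 0c undefined. 0c->0: ok.
aa: 1a undefined. 1a->0: no, cac/aaac meet in 1 with "c" left. 1a->1: no, cac/aaac meet in 1 with "c" left. Open state 2: 1a->2.
ab: 1b undefined. 1b->0: ok.
ac: 1c undefined. 1c->0: no, cac/abc meet in 0. 1c->1: ok.
aaa: 2a undefined. 2a->0: ok.
aab: 2b undefined. 2b->0: ok.
aac: 2c undefined. 2c->0: ok.
All examples now run through 3 states with every (state, symbol) defined. Accept strings end in {1}, Reject strings end in {0}; accept={1}.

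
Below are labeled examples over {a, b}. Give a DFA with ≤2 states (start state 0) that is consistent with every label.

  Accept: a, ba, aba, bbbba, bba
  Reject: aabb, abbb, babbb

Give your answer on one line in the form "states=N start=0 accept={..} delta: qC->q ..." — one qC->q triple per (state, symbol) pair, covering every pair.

Grow the machine one transition at a time. Run the examples from 0; the earliest place one falls off (shortest prefix, ties alphabetical) gets sent to the lowest-numbered state that keeps every Accept/Reject pair distinguishable — a pair clashes when both reach the same state with identical unread suffix — and to a fresh state only if none does.
a: 0a undefined. 0a->0: ok.
b: 0b undefined. 0b->0: no, a/aabb meet in 0. Open state 1: 0b->1.
ba: 1a undefined. 1a->0: ok.
bb: 1b undefined. 1b->0: no, a/aabb meet in 0. 1b->1: ok.
All examples now run through 2 states with every (state, symbol) defined. Accept strings end in {0}, Reject strings end in {1}; accept={0}.

states=2 start=0 accept={0} delta: 0a->0 0b->1 1a->0 1b->1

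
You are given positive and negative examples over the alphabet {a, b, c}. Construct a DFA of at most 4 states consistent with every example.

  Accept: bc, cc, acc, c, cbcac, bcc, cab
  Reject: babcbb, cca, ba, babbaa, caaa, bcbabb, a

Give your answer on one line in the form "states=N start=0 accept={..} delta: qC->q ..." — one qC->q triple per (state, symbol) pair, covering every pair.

states=3 start=0 accept={1} delta: 0a->0 0b->0 0c->1 1a->2 1b->0 1c->1 2a->0 2b->1 2c->1

Grow the machine one transition at a time. Run the examples from 0; the earliest place one falls off (shortest prefix, ties alphabetical) gets sent to the lowest-numbered state that keeps every Accept/Reject pair distinguishable — a pair clashes when both reach the same state with identical unread suffix — and to a fresh state only if none does.
a: 0a undefined. 0a->0: ok.
b: 0b undefined. 0b->0: ok.
c: 0c undefined. 0c->0: no, bc/babcbb meet in 0. Open state 1: 0c->1.
ca: 1a undefined. 1a->0: no, cab/ba meet in 0. 1a->1: no, bc/caaa meet in 1. Open state 2: 1a->2.
cb: 1b undefined. 1b->0: ok.
cc: 1c undefined. 1c->0: no, cc/babcbb meet in 0. 1c->1: ok.
caa: 2a undefined. 2a->0: ok.
cab: 2b undefined. 2b->0: no, cab/babcbb meet in 0. 2b->1: ok.
cbcac: 2c undefined. 2c->0: no, cbcac/babcbb meet in 0. 2c->1: ok.
All examples now run through 3 states with every (state, symbol) defined. Accept strings end in {1}, Reject strings end in {0,2}; accept={1}.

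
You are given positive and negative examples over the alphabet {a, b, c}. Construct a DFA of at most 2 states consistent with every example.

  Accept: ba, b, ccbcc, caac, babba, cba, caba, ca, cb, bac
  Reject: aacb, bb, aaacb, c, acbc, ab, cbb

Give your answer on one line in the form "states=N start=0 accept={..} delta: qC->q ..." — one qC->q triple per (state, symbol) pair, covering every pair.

states=2 start=0 accept={1} delta: 0a->1 0b->1 0c->0 1a->1 1b->0 1c->1

Fold the examples into a partial DFA from state 0: repeatedly fix the first undefined (state, symbol) met by the shortest-then-alphabetical prefix, trying targets in increasing order and rejecting any under which an Accept and a Reject string meet in one state with the same remainder; add a state when all current targets are rejected. Accepting states are where Accept strings end.
a: 0a undefined. 0a->0: no, b/ab meet in 0 with "b" left. Open state 1: 0a->1.
b: 0b undefined. 0b->0: no, b/bb meet in 0. 0b->1: ok.
c: 0c undefined. 0c->0: ok.
aa: 1a undefined. 1a->0: no, ba/c meet in 0. 1a->1: ok.
ab: 1b undefined. 1b->0: ok.
ac: 1c undefined. 1c->0: no, ba/aacb meet in 1. 1c->1: ok.
All examples now run through 2 states with every (state, symbol) defined. Accept strings end in {1}, Reject strings end in {0}; accept={1}.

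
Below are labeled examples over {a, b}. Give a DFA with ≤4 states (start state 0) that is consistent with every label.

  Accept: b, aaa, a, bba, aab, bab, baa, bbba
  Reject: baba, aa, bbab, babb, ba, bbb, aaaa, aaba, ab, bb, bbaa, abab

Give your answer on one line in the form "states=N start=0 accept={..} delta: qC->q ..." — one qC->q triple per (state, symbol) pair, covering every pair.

states=3 start=0 accept={1} delta: 0a->1 0b->1 1a->0 1b->2 2a->1 2b->0

Fold the examples into a partial DFA from state 0: repeatedly fix the first undefined (state, symbol) met by the shortest-then-alphabetical prefix, trying targets in increasing order and rejecting any under which an Accept and a Reject string meet in one state with the same remainder; add a state when all current targets are rejected. Accepting states are where Accept strings end.
a: 0a undefined. 0a->0: no, b/ab meet in 0 with "b" left. Open state 1: 0a->1.
b: 0b undefined. 0b->0: no, b/bbb meet in 0. 0b->1: ok.
aa: 1a undefined. 1a->0: ok.
ab: 1b undefined. 1b->0: no, b/bbb meet in 1. 1b->1: no, b/bbab meet in 1. Open state 2: 1b->2.
aba: 2a undefined. 2a->0: no, b/bbab meet in 1. 2a->1: ok.
bbb: 2b undefined. 2b->0: ok.
All examples now run through 3 states with every (state, symbol) defined. Accept strings end in {1}, Reject strings end in {0,2}; accept={1}.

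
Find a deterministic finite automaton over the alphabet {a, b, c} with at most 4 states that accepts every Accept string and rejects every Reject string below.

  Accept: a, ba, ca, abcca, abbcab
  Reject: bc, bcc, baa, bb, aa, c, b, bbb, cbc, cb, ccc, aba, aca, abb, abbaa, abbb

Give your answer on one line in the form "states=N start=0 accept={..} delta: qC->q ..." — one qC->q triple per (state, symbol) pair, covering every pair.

Grow the machine one transition at a time. Run the examples from 0; the earliest place one falls off (shortest prefix, ties alphabetical) gets sent to the lowest-numbered state that keeps every Accept/Reject pair distinguishable — a pair clashes when both reach the same state with identical unread suffix — and to a fresh state only if none does.
a: 0a undefined. 0a->0: no, a/aa meet in 0. Open state 1: 0a->1.
b: 0b undefined. 0b->0: ok.
c: 0c undefined. 0c->0: ok.
aa: 1a undefined. 1a->0: ok.
ab: 1b undefined. 1b->0: no, a/aba meet in 1. 1b->1: no, a/abb meet in 1. Open state 2: 1b->2.
ac: 1c undefined. 1c->0: no, a/aca meet in 1. 1c->1: ok.
aba: 2a undefined. 2a->0: ok.
abb: 2b undefined. 2b->0: ok.
abc: 2c undefined. 2c->0: ok.
All examples now run through 3 states with every (state, symbol) defined. Accept strings end in {1,2}, Reject strings end in {0}; accept={1,2}.

states=3 start=0 accept={1,2} delta: 0a->1 0b->0 0c->0 1a->0 1b->2 1c->1 2a->0 2b->0 2c->0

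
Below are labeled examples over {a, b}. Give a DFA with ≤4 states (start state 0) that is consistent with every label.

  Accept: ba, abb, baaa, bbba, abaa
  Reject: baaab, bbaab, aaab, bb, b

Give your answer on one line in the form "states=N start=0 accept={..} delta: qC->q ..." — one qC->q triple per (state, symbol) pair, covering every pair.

State merging on the prefix tree: take the shortest (then alphabetical) example prefix whose next move is undefined and point that move at state 0, else 1, else 2, ...; a target is out if some Accept/Reject pair would then sit in one state with the same input left (inseparable). If every existing state is out, open a new one.
a: 0a undefined. 0a->0: no, abb/bb meet in 0 with "bb" left. Open state 1: 0a->1.
b: 0b undefined. 0b->0: ok.
aa: 1a undefined. 1a->0: ok.
ab: 1b undefined. 1b->0: no, abb/baaab meet in 0. 1b->1: no, ba/baaab meet in 1. Open state 2: 1b->2.
aba: 2a undefined. 2a->0: ok.
abb: 2b undefined. 2b->0: no, abb/bbaab meet in 0. 2b->1: ok.
All examples now run through 3 states with every (state, symbol) defined. Accept strings end in {1}, Reject strings end in {0,2}; accept={1}.

states=3 start=0 accept={1} delta: 0a->1 0b->0 1a->0 1b->2 2a->0 2b->1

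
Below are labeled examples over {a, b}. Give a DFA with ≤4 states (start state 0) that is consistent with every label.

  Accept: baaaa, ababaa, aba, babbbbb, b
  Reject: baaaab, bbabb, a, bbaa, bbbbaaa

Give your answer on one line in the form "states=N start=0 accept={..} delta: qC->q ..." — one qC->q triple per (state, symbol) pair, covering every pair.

Grow the machine one transition at a time. Run the examples from 0; the earliest place one falls off (shortest prefix, ties alphabetical) gets sent to the lowest-numbered state that keeps every Accept/Reject pair distinguishable — a pair clashes when both reach the same state with identical unread suffix — and to a fresh state only if none does.
a: 0a undefined. 0a->0: ok.
b: 0b undefined. 0b->0: no, baaaa/baaaab meet in 0. Open state 1: 0b->1.
ba: 1a undefined. 1a->0: no, baaaa/a meet in 0. 1a->1: no, ababaa/bbaa meet in 1 with "baa" left. Open state 2: 1a->2.
bb: 1b undefined. 1b->0: ok.
baa: 2a undefined. 2a->0: no, baaaa/bbabb meet in 0. 2a->1: ok.
bab: 2b undefined. 2b->0: no, ababaa/baaaab meet in 0. 2b->1: ok.
All examples now run through 3 states with every (state, symbol) defined. Accept strings end in {1,2}, Reject strings end in {0}; accept={1,2}.

states=3 start=0 accept={1,2} delta: 0a->0 0b->1 1a->2 1b->0 2a->1 2b->1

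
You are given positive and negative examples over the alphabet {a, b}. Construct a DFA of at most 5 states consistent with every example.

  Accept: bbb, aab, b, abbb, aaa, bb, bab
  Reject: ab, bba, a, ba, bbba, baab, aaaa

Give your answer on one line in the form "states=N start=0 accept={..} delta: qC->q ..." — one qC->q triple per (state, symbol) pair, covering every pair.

State merging on the prefix tree: take the shortest (then alphabetical) example prefix whose next move is undefined and point that move at state 0, else 1, else 2, ...; a target is out if some Accept/Reject pair would then sit in one state with the same input left (inseparable). If every existing state is out, open a new one.
a: 0a undefined. 0a->0: no, aab/ab meet in 0 with "b" left. Open state 1: 0a->1.
b: 0b undefined. 0b->0: no, aab/baab meet in 1 with "ab" left. 0b->1: no, b/a meet in 1. Open state 2: 0b->2.
aa: 1a undefined. 1a->0: no, aaa/a meet in 1. 1a->1: no, aab/ab meet in 1 with "b" left. 1a->2: no, aaa/ba meet in 2 with "a" left. Open state 3: 1a->3.
ab: 1b undefined. 1b->0: ok.
ba: 2a undefined. 2a->0: ok.
bb: 2b undefined. 2b->0: no, abbb/ab meet in 0. 2b->1: no, bbb/ab meet in 0. 2b->2: ok.
aaa: 3a undefined. 3a->0: no, aaa/ab meet in 0. 3a->1: no, aaa/a meet in 1. 3a->2: ok.
aab: 3b undefined. 3b->0: no, aab/ab meet in 0. 3b->1: no, aab/a meet in 1. 3b->2: ok.
All examples now run through 4 states with every (state, symbol) defined. Accept strings end in {2}, Reject strings end in {0,1}; accept={2}.

states=4 start=0 accept={2} delta: 0a->1 0b->2 1a->3 1b->0 2a->0 2b->2 3a->2 3b->2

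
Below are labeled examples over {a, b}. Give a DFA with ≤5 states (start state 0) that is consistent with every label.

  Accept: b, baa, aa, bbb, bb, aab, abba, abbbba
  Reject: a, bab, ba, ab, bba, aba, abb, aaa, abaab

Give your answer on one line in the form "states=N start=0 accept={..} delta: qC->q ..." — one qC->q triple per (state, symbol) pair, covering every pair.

Grow the machine one transition at a time. Run the examples from 0; the earliest place one falls off (shortest prefix, ties alphabetical) gets sent to the lowest-numbered state that keeps every Accept/Reject pair distinguishable — a pair clashes when both reach the same state with identical unread suffix — and to a fresh state only if none does.
a: 0a undefined. 0a->0: no, b/ab meet in 0 with "b" left. Open state 1: 0a->1.
b: 0b undefined. 0b->0: ok.
aa: 1a undefined. 1a->0: ok.
ab: 1b undefined. 1b->0: no, b/bab meet in 0. 1b->1: no, b/aba meet in 0. Open state 2: 1b->2.
aba: 2a undefined. 2a->0: no, b/aba meet in 0. 2a->1: no, b/abaab meet in 0. 2a->2: ok.
abb: 2b undefined. 2b->0: no, b/abb meet in 0. 2b->1: ok.
All examples now run through 3 states with every (state, symbol) defined. Accept strings end in {0}, Reject strings end in {1,2}; accept={0}.

states=3 start=0 accept={0} delta: 0a->1 0b->0 1a->0 1b->2 2a->2 2b->1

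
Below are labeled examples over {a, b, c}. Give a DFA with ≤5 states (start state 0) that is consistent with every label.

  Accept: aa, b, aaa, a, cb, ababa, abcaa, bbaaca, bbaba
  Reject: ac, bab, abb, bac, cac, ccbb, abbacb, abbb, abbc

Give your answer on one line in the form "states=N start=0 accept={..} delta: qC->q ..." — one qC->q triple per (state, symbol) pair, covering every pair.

states=5 start=0 accept={0,1,4} delta: 0a->0 0b->1 0c->2 1a->1 1b->3 1c->2 2a->0 2b->0 2c->0 3a->4 3b->2 3c->2 4a->0 4b->0 4c->1

State merging on the prefix tree: take the shortest (then alphabetical) example prefix whose next move is undefined and point that move at state 0, else 1, else 2, ...; a target is out if some Accept/Reject pair would then sit in one state with the same input left (inseparable). If every existing state is out, open a new one.
a: 0a undefined. 0a->0: ok.
b: 0b undefined. 0b->0: no, aa/bab meet in 0. Open state 1: 0b->1.
c: 0c undefined. 0c->0: no, aa/ac meet in 0. 0c->1: no, b/ac meet in 1. Open state 2: 0c->2.
ba: 1a undefined. 1a->0: no, b/bab meet in 1. 1a->1: ok.
bb: 1b undefined. 1b->0: no, aa/bab meet in 0. 1b->1: no, b/bab meet in 1. 1b->2: no, cb/abbb meet in 2 with "b" left. Open state 3: 1b->3.
ca: 2a undefined. 2a->0: ok.
cb: 2b undefined. 2b->0: ok.
cc: 2c undefined. 2c->0: ok.
abc: 1c undefined. 1c->0: no, aa/bac meet in 0. 1c->1: no, b/bac meet in 1. 1c->2: ok.
bba: 3a undefined. 3a->0: no, aa/abbacb meet in 0. 3a->1: no, aa/abbacb meet in 0. 3a->2: no, b/abbacb meet in 1. 3a->3: no, ababa/bab meet in 3. Open state 4: 3a->4.
abbb: 3b undefined. 3b->0: no, aa/abbb meet in 0. 3b->1: no, b/abbb meet in 1. 3b->2: ok.
abbc: 3c undefined. 3c->0: no, aa/abbc meet in 0. 3c->1: no, b/abbc meet in 1. 3c->2: ok.
bbaa: 4a undefined. 4a->0: ok.
bbab: 4b undefined. 4b->0: ok.
abbac: 4c undefined. 4c->0: no, b/abbacb meet in 1. 4c->1: ok.
All examples now run through 5 states with every (state, symbol) defined. Accept strings end in {0,1,4}, Reject strings end in {2,3}; accept={0,1,4}.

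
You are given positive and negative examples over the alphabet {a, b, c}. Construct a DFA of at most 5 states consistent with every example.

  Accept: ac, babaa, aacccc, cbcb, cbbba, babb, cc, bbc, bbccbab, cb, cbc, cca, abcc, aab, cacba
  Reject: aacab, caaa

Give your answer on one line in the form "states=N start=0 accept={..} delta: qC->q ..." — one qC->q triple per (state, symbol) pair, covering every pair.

Grow the machine one transition at a time. Run the examples from 0; the earliest place one falls off (shortest prefix, ties alphabetical) gets sent to the lowest-numbered state that keeps every Accept/Reject pair distinguishable — a pair clashes when both reach the same state with identical unread suffix — and to a fresh state only if none does.
a: 0a undefined. 0a->0: ok.
b: 0b undefined. 0b->0: ok.
c: 0c undefined. 0c->0: no, ac/aacab meet in 0. Open state 1: 0c->1.
ca: 1a undefined. 1a->0: no, babaa/aacab meet in 0. 1a->1: no, ac/caaa meet in 1. Open state 2: 1a->2.
cb: 1b undefined. 1b->0: ok.
cc: 1c undefined. 1c->0: ok.
caa: 2a undefined. 2a->0: no, babaa/caaa meet in 0. 2a->1: ok.
cac: 2c undefined. 2c->0: ok.
aacab: 2b undefined. 2b->0: no, babaa/aacab meet in 0. 2b->1: no, ac/aacab meet in 1. 2b->2: ok.
All examples now run through 3 states with every (state, symbol) defined. Accept strings end in {0,1}, Reject strings end in {2}; accept={0,1}.

states=3 start=0 accept={0,1} delta: 0a->0 0b->0 0c->1 1a->2 1b->0 1c->0 2a->1 2b->2 2c->0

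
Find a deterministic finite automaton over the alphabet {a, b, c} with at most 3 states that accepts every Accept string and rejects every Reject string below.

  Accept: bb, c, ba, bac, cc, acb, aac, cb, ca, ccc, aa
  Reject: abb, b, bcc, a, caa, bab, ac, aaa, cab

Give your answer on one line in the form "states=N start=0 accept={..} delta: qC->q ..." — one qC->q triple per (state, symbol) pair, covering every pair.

states=3 start=0 accept={0,2} delta: 0a->1 0b->1 0c->2 1a->0 1b->0 1c->1 2a->0 2b->0 2c->0

Grow the machine one transition at a time. Run the examples from 0; the earliest place one falls off (shortest prefix, ties alphabetical) gets sent to the lowest-numbered state that keeps every Accept/Reject pair distinguishable — a pair clashes when both reach the same state with identical unread suffix — and to a fresh state only if none does.
a: 0a undefined. 0a->0: no, bb/abb meet in 0 with "bb" left. Open state 1: 0a->1.
b: 0b undefined. 0b->0: no, bb/b meet in 0. 0b->1: ok.
c: 0c undefined. 0c->0: no, bb/cab meet in 1 with "b" left. 0c->1: no, c/b meet in 1. Open state 2: 0c->2.
aa: 1a undefined. 1a->0: ok.
ab: 1b undefined. 1b->0: ok.
ac: 1c undefined. 1c->0: no, bb/ac meet in 0. 1c->1: ok.
ca: 2a undefined. 2a->0: ok.
cb: 2b undefined. 2b->0: ok.
cc: 2c undefined. 2c->0: ok.
All examples now run through 3 states with every (state, symbol) defined. Accept strings end in {0,2}, Reject strings end in {1}; accept={0,2}.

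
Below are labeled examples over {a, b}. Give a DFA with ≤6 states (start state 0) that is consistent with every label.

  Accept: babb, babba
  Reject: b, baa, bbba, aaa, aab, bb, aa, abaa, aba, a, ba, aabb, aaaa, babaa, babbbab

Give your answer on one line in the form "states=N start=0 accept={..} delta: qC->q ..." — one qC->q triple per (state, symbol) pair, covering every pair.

State merging on the prefix tree: take the shortest (then alphabetical) example prefix whose next move is undefined and point that move at state 0, else 1, else 2, ...; a target is out if some Accept/Reject pair would then sit in one state with the same input left (inseparable). If every existing state is out, open a new one.
a: 0a undefined. 0a->0: ok.
b: 0b undefined. 0b->0: no, babb/b meet in 0. Open state 1: 0b->1.
ba: 1a undefined. 1a->0: no, babb/bb meet in 1 with "b" left. 1a->1: no, babba/bbba meet in 1 with "bba" left. Open state 2: 1a->2.
bb: 1b undefined. 1b->0: ok.
baa: 2a undefined. 2a->0: ok.
bab: 2b undefined. 2b->0: no, babb/b meet in 1. 2b->1: no, babb/baa meet in 0. 2b->2: no, babb/bbba meet in 2. Open state 3: 2b->3.
baba: 3a undefined. 3a->0: ok.
babb: 3b undefined. 3b->0: no, babb/baa meet in 0. 3b->1: no, babb/b meet in 1. 3b->2: no, babb/bbba meet in 2. 3b->3: no, babba/baa meet in 0. Open state 4: 3b->4.
babba: 4a undefined. 4a->0: no, babba/baa meet in 0. 4a->1: no, babba/b meet in 1. 4a->2: no, babba/bbba meet in 2. 4a->3: ok.
babbb: 4b undefined. 4b->0: ok.
All examples now run through 5 states with every (state, symbol) defined. Accept strings end in {3,4}, Reject strings end in {0,1,2}; accept={3,4}.

states=5 start=0 accept={3,4} delta: 0a->0 0b->1 1a->2 1b->0 2a->0 2b->3 3a->0 3b->4 4a->3 4b->0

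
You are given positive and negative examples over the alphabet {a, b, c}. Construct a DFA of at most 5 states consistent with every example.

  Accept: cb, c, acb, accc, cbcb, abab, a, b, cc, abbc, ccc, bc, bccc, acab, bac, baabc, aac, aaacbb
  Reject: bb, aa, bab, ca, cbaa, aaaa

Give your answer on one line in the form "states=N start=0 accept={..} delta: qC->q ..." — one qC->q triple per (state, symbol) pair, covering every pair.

State merging on the prefix tree: take the shortest (then alphabetical) example prefix whose next move is undefined and point that move at state 0, else 1, else 2, ...; a target is out if some Accept/Reject pair would then sit in one state with the same input left (inseparable). If every existing state is out, open a new one.
a: 0a undefined. 0a->0: no, abab/bab meet in 0 with "bab" left. Open state 1: 0a->1.
b: 0b undefined. 0b->0: no, b/bb meet in 0. 0b->1: ok.
c: 0c undefined. 0c->0: no, cb/ca meet in 1. 0c->1: no, cb/bb meet in 1 with "b" left. Open state 2: 0c->2.
aa: 1a undefined. 1a->0: no, a/bab meet in 1. 1a->1: no, a/aa meet in 1. 1a->2: no, cb/bab meet in 2 with "b" left. Open state 3: 1a->3.
ab: 1b undefined. 1b->0: no, abab/bb meet in 0. 1b->1: no, abab/bab meet in 3 with "b" left. 1b->2: no, c/bb meet in 2. 1b->3: ok.
ac: 1c undefined. 1c->0: no, acab/bb meet in 3. 1c->1: no, acb/bb meet in 3. 1c->2: ok.
ca: 2a undefined. 2a->0: ok.
cb: 2b undefined. 2b->0: no, cb/ca meet in 0. 2b->1: ok.
cc: 2c undefined. 2c->0: no, cc/ca meet in 0. 2c->1: ok.
aaa: 3a undefined. 3a->0: no, cb/aaaa meet in 1. 3a->1: no, cb/cbaa meet in 1. 3a->2: no, c/cbaa meet in 2. 3a->3: no, abab/bab meet in 3 with "b" left. Open state 4: 3a->4.
aac: 3c undefined. 3c->0: no, bac/ca meet in 0. 3c->1: ok.
abb: 3b undefined. 3b->0: ok.
aaaa: 4a undefined. 4a->0: ok.
aaac: 4c undefined. 4c->0: no, aaacbb/bb meet in 3. 4c->1: no, aaacbb/bab meet in 0. 4c->2: no, aaacbb/bb meet in 3. 4c->3: ok.
abab: 4b undefined. 4b->0: no, abab/bab meet in 0. 4b->1: ok.
All examples now run through 5 states with every (state, symbol) defined. Accept strings end in {1,2}, Reject strings end in {0,3,4}; accept={1,2}.

states=5 start=0 accept={1,2} delta: 0a->1 0b->1 0c->2 1a->3 1b->3 1c->2 2a->0 2b->1 2c->1 3a->4 3b->0 3c->1 4a->0 4b->1 4c->3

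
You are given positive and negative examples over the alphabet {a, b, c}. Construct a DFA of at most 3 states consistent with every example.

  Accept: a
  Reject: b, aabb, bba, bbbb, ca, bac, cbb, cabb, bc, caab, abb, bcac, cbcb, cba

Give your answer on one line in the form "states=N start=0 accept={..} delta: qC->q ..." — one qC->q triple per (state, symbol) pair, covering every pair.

states=2 start=0 accept={0} delta: 0a->0 0b->1 0c->1 1a->1 1b->1 1c->1

Fold the examples into a partial DFA from state 0: repeatedly fix the first undefined (state, symbol) met by the shortest-then-alphabetical prefix, trying targets in increasing order and rejecting any under which an Accept and a Reject string meet in one state with the same remainder; add a state when all current targets are rejected. Accepting states are where Accept strings end.
a: 0a undefined. 0a->0: ok.
b: 0b undefined. 0b->0: no, a/b meet in 0. Open state 1: 0b->1.
c: 0c undefined. 0c->0: no, a/ca meet in 0. 0c->1: ok.
ba: 1a undefined. 1a->0: no, a/ca meet in 0. 1a->1: ok.
bb: 1b undefined. 1b->0: no, a/aabb meet in 0. 1b->1: ok.
bc: 1c undefined. 1c->0: no, a/bac meet in 0. 1c->1: ok.
All examples now run through 2 states with every (state, symbol) defined. Accept strings end in {0}, Reject strings end in {1}; accept={0}.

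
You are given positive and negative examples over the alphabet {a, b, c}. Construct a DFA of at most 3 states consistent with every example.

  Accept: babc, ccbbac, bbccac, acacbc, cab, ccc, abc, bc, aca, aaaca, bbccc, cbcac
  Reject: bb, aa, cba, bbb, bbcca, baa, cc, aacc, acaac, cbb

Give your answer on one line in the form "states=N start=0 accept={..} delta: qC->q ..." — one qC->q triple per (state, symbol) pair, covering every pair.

states=3 start=0 accept={1,2} delta: 0a->0 0b->0 0c->1 1a->1 1b->2 1c->0 2a->0 2b->0 2c->0

State merging on the prefix tree: take the shortest (then alphabetical) example prefix whose next move is undefined and point that move at state 0, else 1, else 2, ...; a target is out if some Accept/Reject pair would then sit in one state with the same input left (inseparable). If every existing state is out, open a new one.
a: 0a undefined. 0a->0: ok.
b: 0b undefined. 0b->0: ok.
c: 0c undefined. 0c->0: no, babc/bb meet in 0. Open state 1: 0c->1.
ca: 1a undefined. 1a->0: no, babc/acaac meet in 1. 1a->1: ok.
cb: 1b undefined. 1b->0: no, cab/bb meet in 0. 1b->1: no, babc/cba meet in 1. Open state 2: 1b->2.
cc: 1c undefined. 1c->0: ok.
cba: 2a undefined. 2a->0: ok.
cbb: 2b undefined. 2b->0: ok.
cbc: 2c undefined. 2c->0: ok.
All examples now run through 3 states with every (state, symbol) defined. Accept strings end in {1,2}, Reject strings end in {0}; accept={1,2}.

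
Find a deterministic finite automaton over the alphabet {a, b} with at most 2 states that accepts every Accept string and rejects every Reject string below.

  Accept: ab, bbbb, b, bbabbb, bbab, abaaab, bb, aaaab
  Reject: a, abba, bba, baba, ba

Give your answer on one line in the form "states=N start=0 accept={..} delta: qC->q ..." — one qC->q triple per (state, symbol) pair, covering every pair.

State merging on the prefix tree: take the shortest (then alphabetical) example prefix whose next move is undefined and point that move at state 0, else 1, else 2, ...; a target is out if some Accept/Reject pair would then sit in one state with the same input left (inseparable). If every existing state is out, open a new one.
a: 0a undefined. 0a->0: ok.
b: 0b undefined. 0b->0: no, ab/a meet in 0. Open state 1: 0b->1.
ba: 1a undefined. 1a->0: ok.
bb: 1b undefined. 1b->0: no, bbbb/a meet in 0. 1b->1: ok.
All examples now run through 2 states with every (state, symbol) defined. Accept strings end in {1}, Reject strings end in {0}; accept={1}.

states=2 start=0 accept={1} delta: 0a->0 0b->1 1a->0 1b->1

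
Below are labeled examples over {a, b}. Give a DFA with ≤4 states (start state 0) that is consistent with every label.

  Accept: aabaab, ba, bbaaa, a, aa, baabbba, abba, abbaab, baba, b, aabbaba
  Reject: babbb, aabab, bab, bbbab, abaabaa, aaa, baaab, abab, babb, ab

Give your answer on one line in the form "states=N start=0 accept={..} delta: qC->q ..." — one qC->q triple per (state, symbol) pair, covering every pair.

states=4 start=0 accept={1,2} delta: 0a->1 0b->1 1a->2 1b->3 2a->0 2b->3 3a->2 3b->3

Fold the examples into a partial DFA from state 0: repeatedly fix the first undefined (state, symbol) met by the shortest-then-alphabetical prefix, trying targets in increasing order and rejecting any under which an Accept and a Reject string meet in one state with the same remainder; add a state when all current targets are rejected. Accepting states are where Accept strings end.
a: 0a undefined. 0a->0: no, a/aaa meet in 0. Open state 1: 0a->1.
b: 0b undefined. 0b->0: no, bbaaa/aaa meet in 1 with "aa" left. 0b->1: ok.
aa: 1a undefined. 1a->0: no, aabaab/babb meet in 1 with "b" left. 1a->1: no, ba/aaa meet in 1. Open state 2: 1a->2.
ab: 1b undefined. 1b->0: no, bbaaa/aaa meet in 2 with "a" left. 1b->1: no, a/ab meet in 1. 1b->2: no, ba/ab meet in 2. Open state 3: 1b->3.
aaa: 2a undefined. 2a->0: ok.
aab: 2b undefined. 2b->0: no, aabaab/bab meet in 0. 2b->1: no, aabaab/aabab meet in 1. 2b->2: no, aabaab/baaab meet in 3. 2b->3: ok.
aba: 3a undefined. 3a->0: no, aabaab/bab meet in 3. 3a->1: no, aabaab/aabab meet in 3. 3a->2: ok.
abb: 3b undefined. 3b->0: no, aabaab/babbb meet in 1. 3b->1: no, aabaab/babb meet in 1. 3b->2: no, aabaab/bbbab meet in 1. 3b->3: ok.
All examples now run through 4 states with every (state, symbol) defined. Accept strings end in {1,2}, Reject strings end in {0,3}; accept={1,2}.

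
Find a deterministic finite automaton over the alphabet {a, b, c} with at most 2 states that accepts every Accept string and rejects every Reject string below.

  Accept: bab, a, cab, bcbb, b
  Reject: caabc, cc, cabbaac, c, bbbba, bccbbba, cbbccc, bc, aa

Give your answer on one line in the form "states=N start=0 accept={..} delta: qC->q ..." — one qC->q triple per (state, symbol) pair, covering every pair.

Grow the machine one transition at a time. Run the examples from 0; the earliest place one falls off (shortest prefix, ties alphabetical) gets sent to the lowest-numbered state that keeps every Accept/Reject pair distinguishable — a pair clashes when both reach the same state with identical unread suffix — and to a fresh state only if none does.
a: 0a undefined. 0a->0: no, a/aa meet in 0. Open state 1: 0a->1.
b: 0b undefined. 0b->0: no, a/bbbba meet in 1. 0b->1: ok.
c: 0c undefined. 0c->0: ok.
aa: 1a undefined. 1a->0: ok.
bb: 1b undefined. 1b->0: no, bab/bbbba meet in 1. 1b->1: ok.
bc: 1c undefined. 1c->0: ok.
All examples now run through 2 states with every (state, symbol) defined. Accept strings end in {1}, Reject strings end in {0}; accept={1}.

states=2 start=0 accept={1} delta: 0a->1 0b->1 0c->0 1a->0 1b->1 1c->0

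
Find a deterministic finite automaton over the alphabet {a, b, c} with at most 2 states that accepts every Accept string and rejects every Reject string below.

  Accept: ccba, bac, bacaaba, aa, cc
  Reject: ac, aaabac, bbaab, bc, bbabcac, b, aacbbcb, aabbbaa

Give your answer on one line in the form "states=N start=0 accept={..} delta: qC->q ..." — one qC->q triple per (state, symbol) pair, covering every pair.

Fold the examples into a partial DFA from state 0: repeatedly fix the first undefined (state, symbol) met by the shortest-then-alphabetical prefix, trying targets in increasing order and rejecting any under which an Accept and a Reject string meet in one state with the same remainder; add a state when all current targets are rejected. Accepting states are where Accept strings end.
a: 0a undefined. 0a->0: no, bac/aaabac meet in 0 with "bac" left. Open state 1: 0a->1.
b: 0b undefined. 0b->0: no, bac/ac meet in 1 with "c" left. 0b->1: ok.
c: 0c undefined. 0c->0: ok.
aa: 1a undefined. 1a->0: ok.
ac: 1c undefined. 1c->0: no, ccba/ac meet in 0. 1c->1: ok.
bb: 1b undefined. 1b->0: ok.
All examples now run through 2 states with every (state, symbol) defined. Accept strings end in {0}, Reject strings end in {1}; accept={0}.

states=2 start=0 accept={0} delta: 0a->1 0b->1 0c->0 1a->0 1b->0 1c->1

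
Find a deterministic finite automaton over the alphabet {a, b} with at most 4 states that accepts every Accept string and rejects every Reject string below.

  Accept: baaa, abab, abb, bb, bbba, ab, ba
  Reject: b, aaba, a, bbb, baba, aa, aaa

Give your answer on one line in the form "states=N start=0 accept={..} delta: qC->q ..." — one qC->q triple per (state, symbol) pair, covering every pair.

states=4 start=0 accept={0,3} delta: 0a->1 0b->2 1a->1 1b->3 2a->3 2b->0 3a->2 3b->0

Grow the machine one transition at a time. Run the examples from 0; the earliest place one falls off (shortest prefix, ties alphabetical) gets sent to the lowest-numbered state that keeps every Accept/Reject pair distinguishable — a pair clashes when both reach the same state with identical unread suffix — and to a fresh state only if none does.
a: 0a undefined. 0a->0: no, ab/b meet in 0 with "b" left. Open state 1: 0a->1.
b: 0b undefined. 0b->0: no, baaa/aaa meet in 1 with "aa" left. 0b->1: no, abb/bbb meet in 1 with "bb" left. Open state 2: 0b->2.
aa: 1a undefined. 1a->0: no, ba/aaba meet in 2 with "a" left. 1a->1: ok.
ab: 1b undefined. 1b->0: no, abb/b meet in 2. 1b->1: no, abab/aaba meet in 1. 1b->2: no, ab/b meet in 2. Open state 3: 1b->3.
ba: 2a undefined. 2a->0: no, baaa/a meet in 1. 2a->1: no, baaa/a meet in 1. 2a->2: no, baaa/b meet in 2. 2a->3: ok.
bb: 2b undefined. 2b->0: ok.
aba: 3a undefined. 3a->0: no, baaa/a meet in 1. 3a->1: no, baaa/aaba meet in 1. 3a->2: ok.
abb: 3b undefined. 3b->0: ok.
All examples now run through 4 states with every (state, symbol) defined. Accept strings end in {0,3}, Reject strings end in {1,2}; accept={0,3}.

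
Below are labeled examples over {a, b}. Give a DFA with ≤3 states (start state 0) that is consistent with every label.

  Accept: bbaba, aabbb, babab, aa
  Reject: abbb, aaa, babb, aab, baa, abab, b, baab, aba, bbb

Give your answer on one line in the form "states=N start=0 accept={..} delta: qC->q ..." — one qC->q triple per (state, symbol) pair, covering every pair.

states=3 start=0 accept={2} delta: 0a->1 0b->1 1a->2 1b->2 2a->0 2b->0

State merging on the prefix tree: take the shortest (then alphabetical) example prefix whose next move is undefined and point that move at state 0, else 1, else 2, ...; a target is out if some Accept/Reject pair would then sit in one state with the same input left (inseparable). If every existing state is out, open a new one.
a: 0a undefined. 0a->0: no, aabbb/abbb meet in 0 with "bbb" left. Open state 1: 0a->1.
b: 0b undefined. 0b->0: no, bbaba/aba meet in 1 with "ba" left. 0b->1: ok.
aa: 1a undefined. 1a->0: no, aabbb/bbb meet in 1 with "bb" left. 1a->1: no, aabbb/abbb meet in 1 with "bbb" left. Open state 2: 1a->2.
ab: 1b undefined. 1b->0: no, bbaba/b meet in 1. 1b->1: no, aa/aba meet in 2. 1b->2: ok.
aaa: 2a undefined. 2a->0: ok.
aab: 2b undefined. 2b->0: ok.
All examples now run through 3 states with every (state, symbol) defined. Accept strings end in {2}, Reject strings end in {0,1}; accept={2}.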